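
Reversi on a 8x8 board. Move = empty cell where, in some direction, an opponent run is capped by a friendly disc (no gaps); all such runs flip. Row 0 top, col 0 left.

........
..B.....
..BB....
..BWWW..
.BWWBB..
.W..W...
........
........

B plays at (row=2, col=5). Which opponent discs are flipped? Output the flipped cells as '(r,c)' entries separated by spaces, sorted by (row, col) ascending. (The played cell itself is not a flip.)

Answer: (3,5)

Derivation:
Dir NW: first cell '.' (not opp) -> no flip
Dir N: first cell '.' (not opp) -> no flip
Dir NE: first cell '.' (not opp) -> no flip
Dir W: first cell '.' (not opp) -> no flip
Dir E: first cell '.' (not opp) -> no flip
Dir SW: opp run (3,4) (4,3), next='.' -> no flip
Dir S: opp run (3,5) capped by B -> flip
Dir SE: first cell '.' (not opp) -> no flip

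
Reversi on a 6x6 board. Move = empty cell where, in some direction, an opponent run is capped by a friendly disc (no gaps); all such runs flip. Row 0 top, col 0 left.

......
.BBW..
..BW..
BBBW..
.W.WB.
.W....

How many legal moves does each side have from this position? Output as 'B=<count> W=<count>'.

-- B to move --
(0,2): no bracket -> illegal
(0,3): no bracket -> illegal
(0,4): flips 1 -> legal
(1,4): flips 2 -> legal
(2,4): flips 1 -> legal
(3,4): flips 2 -> legal
(4,0): no bracket -> illegal
(4,2): flips 1 -> legal
(5,0): flips 1 -> legal
(5,2): flips 1 -> legal
(5,3): no bracket -> illegal
(5,4): flips 1 -> legal
B mobility = 8
-- W to move --
(0,0): flips 2 -> legal
(0,1): flips 1 -> legal
(0,2): no bracket -> illegal
(0,3): no bracket -> illegal
(1,0): flips 2 -> legal
(2,0): no bracket -> illegal
(2,1): flips 3 -> legal
(3,4): no bracket -> illegal
(3,5): no bracket -> illegal
(4,0): flips 2 -> legal
(4,2): no bracket -> illegal
(4,5): flips 1 -> legal
(5,3): no bracket -> illegal
(5,4): no bracket -> illegal
(5,5): flips 1 -> legal
W mobility = 7

Answer: B=8 W=7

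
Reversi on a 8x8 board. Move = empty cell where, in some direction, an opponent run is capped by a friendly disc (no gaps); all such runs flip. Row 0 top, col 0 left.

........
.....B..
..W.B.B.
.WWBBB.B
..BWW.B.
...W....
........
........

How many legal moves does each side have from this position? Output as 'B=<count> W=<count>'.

Answer: B=11 W=7

Derivation:
-- B to move --
(1,1): flips 1 -> legal
(1,2): flips 2 -> legal
(1,3): no bracket -> illegal
(2,0): flips 1 -> legal
(2,1): no bracket -> illegal
(2,3): no bracket -> illegal
(3,0): flips 2 -> legal
(4,0): no bracket -> illegal
(4,1): no bracket -> illegal
(4,5): flips 2 -> legal
(5,2): flips 1 -> legal
(5,4): flips 1 -> legal
(5,5): flips 1 -> legal
(6,2): flips 2 -> legal
(6,3): flips 2 -> legal
(6,4): flips 1 -> legal
B mobility = 11
-- W to move --
(0,4): no bracket -> illegal
(0,5): no bracket -> illegal
(0,6): no bracket -> illegal
(1,3): no bracket -> illegal
(1,4): flips 2 -> legal
(1,6): no bracket -> illegal
(1,7): flips 2 -> legal
(2,3): flips 1 -> legal
(2,5): flips 1 -> legal
(2,7): no bracket -> illegal
(3,6): flips 3 -> legal
(4,1): flips 1 -> legal
(4,5): no bracket -> illegal
(4,7): no bracket -> illegal
(5,1): no bracket -> illegal
(5,2): flips 1 -> legal
(5,5): no bracket -> illegal
(5,6): no bracket -> illegal
(5,7): no bracket -> illegal
W mobility = 7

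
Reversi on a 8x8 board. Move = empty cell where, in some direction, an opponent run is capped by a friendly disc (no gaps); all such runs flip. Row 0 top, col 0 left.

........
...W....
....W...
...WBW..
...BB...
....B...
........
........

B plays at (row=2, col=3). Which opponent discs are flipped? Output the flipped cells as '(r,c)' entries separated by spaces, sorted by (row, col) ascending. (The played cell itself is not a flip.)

Answer: (3,3)

Derivation:
Dir NW: first cell '.' (not opp) -> no flip
Dir N: opp run (1,3), next='.' -> no flip
Dir NE: first cell '.' (not opp) -> no flip
Dir W: first cell '.' (not opp) -> no flip
Dir E: opp run (2,4), next='.' -> no flip
Dir SW: first cell '.' (not opp) -> no flip
Dir S: opp run (3,3) capped by B -> flip
Dir SE: first cell 'B' (not opp) -> no flip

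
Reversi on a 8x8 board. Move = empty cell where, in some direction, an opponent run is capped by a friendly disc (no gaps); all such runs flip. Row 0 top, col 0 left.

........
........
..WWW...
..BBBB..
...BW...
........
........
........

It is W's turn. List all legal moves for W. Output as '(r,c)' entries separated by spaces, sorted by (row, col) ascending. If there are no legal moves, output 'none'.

Answer: (2,6) (4,1) (4,2) (4,5) (4,6) (5,3)

Derivation:
(2,1): no bracket -> illegal
(2,5): no bracket -> illegal
(2,6): flips 1 -> legal
(3,1): no bracket -> illegal
(3,6): no bracket -> illegal
(4,1): flips 1 -> legal
(4,2): flips 3 -> legal
(4,5): flips 1 -> legal
(4,6): flips 1 -> legal
(5,2): no bracket -> illegal
(5,3): flips 2 -> legal
(5,4): no bracket -> illegal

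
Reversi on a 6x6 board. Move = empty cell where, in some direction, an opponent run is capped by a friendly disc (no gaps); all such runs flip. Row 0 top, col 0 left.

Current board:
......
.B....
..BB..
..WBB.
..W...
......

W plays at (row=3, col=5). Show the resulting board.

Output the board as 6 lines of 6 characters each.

Answer: ......
.B....
..BB..
..WWWW
..W...
......

Derivation:
Place W at (3,5); scan 8 dirs for brackets.
Dir NW: first cell '.' (not opp) -> no flip
Dir N: first cell '.' (not opp) -> no flip
Dir NE: edge -> no flip
Dir W: opp run (3,4) (3,3) capped by W -> flip
Dir E: edge -> no flip
Dir SW: first cell '.' (not opp) -> no flip
Dir S: first cell '.' (not opp) -> no flip
Dir SE: edge -> no flip
All flips: (3,3) (3,4)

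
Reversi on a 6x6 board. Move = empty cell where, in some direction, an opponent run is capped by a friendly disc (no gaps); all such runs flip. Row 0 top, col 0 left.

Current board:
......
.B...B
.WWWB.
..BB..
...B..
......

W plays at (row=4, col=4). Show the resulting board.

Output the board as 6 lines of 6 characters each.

Place W at (4,4); scan 8 dirs for brackets.
Dir NW: opp run (3,3) capped by W -> flip
Dir N: first cell '.' (not opp) -> no flip
Dir NE: first cell '.' (not opp) -> no flip
Dir W: opp run (4,3), next='.' -> no flip
Dir E: first cell '.' (not opp) -> no flip
Dir SW: first cell '.' (not opp) -> no flip
Dir S: first cell '.' (not opp) -> no flip
Dir SE: first cell '.' (not opp) -> no flip
All flips: (3,3)

Answer: ......
.B...B
.WWWB.
..BW..
...BW.
......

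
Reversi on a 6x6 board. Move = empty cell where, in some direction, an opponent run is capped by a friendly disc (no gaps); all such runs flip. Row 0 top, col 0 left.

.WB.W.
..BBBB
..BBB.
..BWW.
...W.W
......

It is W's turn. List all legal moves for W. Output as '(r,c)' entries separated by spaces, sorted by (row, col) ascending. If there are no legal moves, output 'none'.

(0,3): flips 3 -> legal
(0,5): no bracket -> illegal
(1,1): flips 1 -> legal
(2,1): flips 1 -> legal
(2,5): no bracket -> illegal
(3,1): flips 3 -> legal
(3,5): no bracket -> illegal
(4,1): no bracket -> illegal
(4,2): no bracket -> illegal

Answer: (0,3) (1,1) (2,1) (3,1)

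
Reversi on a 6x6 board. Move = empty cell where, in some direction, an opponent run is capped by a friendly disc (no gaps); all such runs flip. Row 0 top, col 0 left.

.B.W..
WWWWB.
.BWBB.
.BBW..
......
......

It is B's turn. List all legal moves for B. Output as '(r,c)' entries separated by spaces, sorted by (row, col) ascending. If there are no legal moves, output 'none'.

(0,0): no bracket -> illegal
(0,2): flips 3 -> legal
(0,4): flips 2 -> legal
(2,0): no bracket -> illegal
(3,4): flips 1 -> legal
(4,2): flips 1 -> legal
(4,3): flips 1 -> legal
(4,4): no bracket -> illegal

Answer: (0,2) (0,4) (3,4) (4,2) (4,3)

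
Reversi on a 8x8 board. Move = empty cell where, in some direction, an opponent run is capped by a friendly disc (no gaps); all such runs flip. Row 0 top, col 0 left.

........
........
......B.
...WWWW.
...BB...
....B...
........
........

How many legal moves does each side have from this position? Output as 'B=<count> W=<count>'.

Answer: B=5 W=6

Derivation:
-- B to move --
(2,2): flips 1 -> legal
(2,3): flips 1 -> legal
(2,4): flips 1 -> legal
(2,5): flips 1 -> legal
(2,7): no bracket -> illegal
(3,2): no bracket -> illegal
(3,7): no bracket -> illegal
(4,2): no bracket -> illegal
(4,5): no bracket -> illegal
(4,6): flips 1 -> legal
(4,7): no bracket -> illegal
B mobility = 5
-- W to move --
(1,5): no bracket -> illegal
(1,6): flips 1 -> legal
(1,7): flips 1 -> legal
(2,5): no bracket -> illegal
(2,7): no bracket -> illegal
(3,2): no bracket -> illegal
(3,7): no bracket -> illegal
(4,2): no bracket -> illegal
(4,5): no bracket -> illegal
(5,2): flips 1 -> legal
(5,3): flips 2 -> legal
(5,5): flips 1 -> legal
(6,3): no bracket -> illegal
(6,4): flips 2 -> legal
(6,5): no bracket -> illegal
W mobility = 6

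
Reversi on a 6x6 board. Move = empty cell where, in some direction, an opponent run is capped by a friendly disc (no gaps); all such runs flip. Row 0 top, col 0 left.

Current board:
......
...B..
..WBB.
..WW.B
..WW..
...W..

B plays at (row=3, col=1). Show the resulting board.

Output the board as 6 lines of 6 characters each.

Answer: ......
...B..
..BBB.
.BWW.B
..WW..
...W..

Derivation:
Place B at (3,1); scan 8 dirs for brackets.
Dir NW: first cell '.' (not opp) -> no flip
Dir N: first cell '.' (not opp) -> no flip
Dir NE: opp run (2,2) capped by B -> flip
Dir W: first cell '.' (not opp) -> no flip
Dir E: opp run (3,2) (3,3), next='.' -> no flip
Dir SW: first cell '.' (not opp) -> no flip
Dir S: first cell '.' (not opp) -> no flip
Dir SE: opp run (4,2) (5,3), next=edge -> no flip
All flips: (2,2)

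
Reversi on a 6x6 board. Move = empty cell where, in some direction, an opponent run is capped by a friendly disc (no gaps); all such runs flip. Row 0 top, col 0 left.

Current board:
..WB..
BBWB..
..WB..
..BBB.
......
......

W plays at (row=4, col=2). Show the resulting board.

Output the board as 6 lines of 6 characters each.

Place W at (4,2); scan 8 dirs for brackets.
Dir NW: first cell '.' (not opp) -> no flip
Dir N: opp run (3,2) capped by W -> flip
Dir NE: opp run (3,3), next='.' -> no flip
Dir W: first cell '.' (not opp) -> no flip
Dir E: first cell '.' (not opp) -> no flip
Dir SW: first cell '.' (not opp) -> no flip
Dir S: first cell '.' (not opp) -> no flip
Dir SE: first cell '.' (not opp) -> no flip
All flips: (3,2)

Answer: ..WB..
BBWB..
..WB..
..WBB.
..W...
......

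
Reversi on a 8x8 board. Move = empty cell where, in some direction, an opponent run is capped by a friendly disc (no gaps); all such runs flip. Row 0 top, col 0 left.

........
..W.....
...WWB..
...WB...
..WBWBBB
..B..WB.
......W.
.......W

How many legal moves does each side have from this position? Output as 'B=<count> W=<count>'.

-- B to move --
(0,1): flips 2 -> legal
(0,2): no bracket -> illegal
(0,3): no bracket -> illegal
(1,1): no bracket -> illegal
(1,3): flips 2 -> legal
(1,4): flips 1 -> legal
(1,5): no bracket -> illegal
(2,1): no bracket -> illegal
(2,2): flips 2 -> legal
(3,1): no bracket -> illegal
(3,2): flips 2 -> legal
(3,5): no bracket -> illegal
(4,1): flips 1 -> legal
(5,1): no bracket -> illegal
(5,3): no bracket -> illegal
(5,4): flips 2 -> legal
(5,7): no bracket -> illegal
(6,4): flips 1 -> legal
(6,5): flips 1 -> legal
(6,7): no bracket -> illegal
(7,5): no bracket -> illegal
(7,6): flips 1 -> legal
B mobility = 10
-- W to move --
(1,4): no bracket -> illegal
(1,5): no bracket -> illegal
(1,6): no bracket -> illegal
(2,6): flips 1 -> legal
(3,2): no bracket -> illegal
(3,5): flips 2 -> legal
(3,6): flips 2 -> legal
(3,7): flips 1 -> legal
(4,1): no bracket -> illegal
(5,1): no bracket -> illegal
(5,3): flips 1 -> legal
(5,4): no bracket -> illegal
(5,7): flips 1 -> legal
(6,1): no bracket -> illegal
(6,2): flips 1 -> legal
(6,3): no bracket -> illegal
(6,5): no bracket -> illegal
(6,7): flips 3 -> legal
W mobility = 8

Answer: B=10 W=8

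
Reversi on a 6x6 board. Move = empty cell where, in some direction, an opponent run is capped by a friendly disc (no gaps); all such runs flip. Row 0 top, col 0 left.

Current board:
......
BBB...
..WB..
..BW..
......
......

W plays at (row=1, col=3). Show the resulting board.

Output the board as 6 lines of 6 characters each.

Place W at (1,3); scan 8 dirs for brackets.
Dir NW: first cell '.' (not opp) -> no flip
Dir N: first cell '.' (not opp) -> no flip
Dir NE: first cell '.' (not opp) -> no flip
Dir W: opp run (1,2) (1,1) (1,0), next=edge -> no flip
Dir E: first cell '.' (not opp) -> no flip
Dir SW: first cell 'W' (not opp) -> no flip
Dir S: opp run (2,3) capped by W -> flip
Dir SE: first cell '.' (not opp) -> no flip
All flips: (2,3)

Answer: ......
BBBW..
..WW..
..BW..
......
......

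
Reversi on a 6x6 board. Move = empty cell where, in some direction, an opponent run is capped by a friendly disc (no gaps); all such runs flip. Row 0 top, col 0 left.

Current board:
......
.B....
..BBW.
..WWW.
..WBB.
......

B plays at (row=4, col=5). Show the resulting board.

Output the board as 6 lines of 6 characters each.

Place B at (4,5); scan 8 dirs for brackets.
Dir NW: opp run (3,4) capped by B -> flip
Dir N: first cell '.' (not opp) -> no flip
Dir NE: edge -> no flip
Dir W: first cell 'B' (not opp) -> no flip
Dir E: edge -> no flip
Dir SW: first cell '.' (not opp) -> no flip
Dir S: first cell '.' (not opp) -> no flip
Dir SE: edge -> no flip
All flips: (3,4)

Answer: ......
.B....
..BBW.
..WWB.
..WBBB
......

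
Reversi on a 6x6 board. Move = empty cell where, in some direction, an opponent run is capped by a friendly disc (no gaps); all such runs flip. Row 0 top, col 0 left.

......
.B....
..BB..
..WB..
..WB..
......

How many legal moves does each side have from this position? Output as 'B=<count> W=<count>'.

-- B to move --
(2,1): flips 1 -> legal
(3,1): flips 1 -> legal
(4,1): flips 2 -> legal
(5,1): flips 1 -> legal
(5,2): flips 2 -> legal
(5,3): no bracket -> illegal
B mobility = 5
-- W to move --
(0,0): no bracket -> illegal
(0,1): no bracket -> illegal
(0,2): no bracket -> illegal
(1,0): no bracket -> illegal
(1,2): flips 1 -> legal
(1,3): no bracket -> illegal
(1,4): flips 1 -> legal
(2,0): no bracket -> illegal
(2,1): no bracket -> illegal
(2,4): flips 1 -> legal
(3,1): no bracket -> illegal
(3,4): flips 1 -> legal
(4,4): flips 1 -> legal
(5,2): no bracket -> illegal
(5,3): no bracket -> illegal
(5,4): flips 1 -> legal
W mobility = 6

Answer: B=5 W=6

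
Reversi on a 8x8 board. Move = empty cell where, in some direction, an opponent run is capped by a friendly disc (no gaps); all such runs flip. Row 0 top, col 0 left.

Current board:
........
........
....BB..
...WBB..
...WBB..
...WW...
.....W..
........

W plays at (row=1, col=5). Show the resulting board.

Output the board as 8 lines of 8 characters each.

Answer: ........
.....W..
....WB..
...WBB..
...WBB..
...WW...
.....W..
........

Derivation:
Place W at (1,5); scan 8 dirs for brackets.
Dir NW: first cell '.' (not opp) -> no flip
Dir N: first cell '.' (not opp) -> no flip
Dir NE: first cell '.' (not opp) -> no flip
Dir W: first cell '.' (not opp) -> no flip
Dir E: first cell '.' (not opp) -> no flip
Dir SW: opp run (2,4) capped by W -> flip
Dir S: opp run (2,5) (3,5) (4,5), next='.' -> no flip
Dir SE: first cell '.' (not opp) -> no flip
All flips: (2,4)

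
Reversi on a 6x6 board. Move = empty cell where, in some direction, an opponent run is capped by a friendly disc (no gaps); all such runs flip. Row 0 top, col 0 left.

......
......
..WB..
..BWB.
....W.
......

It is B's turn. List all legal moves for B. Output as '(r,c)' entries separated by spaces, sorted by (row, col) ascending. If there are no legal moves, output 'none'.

Answer: (1,2) (2,1) (4,3) (5,4)

Derivation:
(1,1): no bracket -> illegal
(1,2): flips 1 -> legal
(1,3): no bracket -> illegal
(2,1): flips 1 -> legal
(2,4): no bracket -> illegal
(3,1): no bracket -> illegal
(3,5): no bracket -> illegal
(4,2): no bracket -> illegal
(4,3): flips 1 -> legal
(4,5): no bracket -> illegal
(5,3): no bracket -> illegal
(5,4): flips 1 -> legal
(5,5): no bracket -> illegal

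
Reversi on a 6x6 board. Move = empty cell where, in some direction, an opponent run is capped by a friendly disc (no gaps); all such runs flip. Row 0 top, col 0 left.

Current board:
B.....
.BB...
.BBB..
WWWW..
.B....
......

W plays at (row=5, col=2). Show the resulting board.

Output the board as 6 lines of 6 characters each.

Place W at (5,2); scan 8 dirs for brackets.
Dir NW: opp run (4,1) capped by W -> flip
Dir N: first cell '.' (not opp) -> no flip
Dir NE: first cell '.' (not opp) -> no flip
Dir W: first cell '.' (not opp) -> no flip
Dir E: first cell '.' (not opp) -> no flip
Dir SW: edge -> no flip
Dir S: edge -> no flip
Dir SE: edge -> no flip
All flips: (4,1)

Answer: B.....
.BB...
.BBB..
WWWW..
.W....
..W...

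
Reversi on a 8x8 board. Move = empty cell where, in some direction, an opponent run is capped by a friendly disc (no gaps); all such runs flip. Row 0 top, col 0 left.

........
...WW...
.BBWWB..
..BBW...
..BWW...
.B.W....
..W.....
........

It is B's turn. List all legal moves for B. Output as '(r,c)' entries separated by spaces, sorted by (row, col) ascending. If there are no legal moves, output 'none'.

Answer: (0,3) (0,4) (0,5) (1,5) (3,5) (4,5) (5,2) (5,4) (5,5) (6,3) (6,4) (7,3)

Derivation:
(0,2): no bracket -> illegal
(0,3): flips 3 -> legal
(0,4): flips 1 -> legal
(0,5): flips 2 -> legal
(1,2): no bracket -> illegal
(1,5): flips 1 -> legal
(3,5): flips 1 -> legal
(4,5): flips 2 -> legal
(5,2): flips 2 -> legal
(5,4): flips 1 -> legal
(5,5): flips 1 -> legal
(6,1): no bracket -> illegal
(6,3): flips 2 -> legal
(6,4): flips 1 -> legal
(7,1): no bracket -> illegal
(7,2): no bracket -> illegal
(7,3): flips 1 -> legal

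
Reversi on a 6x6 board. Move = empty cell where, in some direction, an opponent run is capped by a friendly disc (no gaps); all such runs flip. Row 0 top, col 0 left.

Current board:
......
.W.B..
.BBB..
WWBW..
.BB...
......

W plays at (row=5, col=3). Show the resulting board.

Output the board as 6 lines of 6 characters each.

Answer: ......
.W.B..
.BBB..
WWBW..
.BW...
...W..

Derivation:
Place W at (5,3); scan 8 dirs for brackets.
Dir NW: opp run (4,2) capped by W -> flip
Dir N: first cell '.' (not opp) -> no flip
Dir NE: first cell '.' (not opp) -> no flip
Dir W: first cell '.' (not opp) -> no flip
Dir E: first cell '.' (not opp) -> no flip
Dir SW: edge -> no flip
Dir S: edge -> no flip
Dir SE: edge -> no flip
All flips: (4,2)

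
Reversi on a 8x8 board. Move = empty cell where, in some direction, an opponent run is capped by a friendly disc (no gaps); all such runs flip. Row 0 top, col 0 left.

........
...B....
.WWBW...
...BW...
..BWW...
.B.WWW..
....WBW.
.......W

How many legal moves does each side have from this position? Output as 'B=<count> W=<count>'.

Answer: B=11 W=10

Derivation:
-- B to move --
(1,0): no bracket -> illegal
(1,1): flips 1 -> legal
(1,2): no bracket -> illegal
(1,4): no bracket -> illegal
(1,5): flips 1 -> legal
(2,0): flips 2 -> legal
(2,5): flips 1 -> legal
(3,0): no bracket -> illegal
(3,1): flips 1 -> legal
(3,2): flips 2 -> legal
(3,5): flips 2 -> legal
(4,5): flips 4 -> legal
(4,6): no bracket -> illegal
(5,2): no bracket -> illegal
(5,6): no bracket -> illegal
(5,7): no bracket -> illegal
(6,2): no bracket -> illegal
(6,3): flips 3 -> legal
(6,7): flips 1 -> legal
(7,3): no bracket -> illegal
(7,4): no bracket -> illegal
(7,5): flips 2 -> legal
(7,6): no bracket -> illegal
B mobility = 11
-- W to move --
(0,2): flips 1 -> legal
(0,3): flips 3 -> legal
(0,4): flips 1 -> legal
(1,2): flips 1 -> legal
(1,4): no bracket -> illegal
(3,1): flips 1 -> legal
(3,2): flips 1 -> legal
(4,0): no bracket -> illegal
(4,1): flips 1 -> legal
(5,0): no bracket -> illegal
(5,2): no bracket -> illegal
(5,6): no bracket -> illegal
(6,0): flips 3 -> legal
(6,1): no bracket -> illegal
(6,2): no bracket -> illegal
(7,4): no bracket -> illegal
(7,5): flips 1 -> legal
(7,6): flips 1 -> legal
W mobility = 10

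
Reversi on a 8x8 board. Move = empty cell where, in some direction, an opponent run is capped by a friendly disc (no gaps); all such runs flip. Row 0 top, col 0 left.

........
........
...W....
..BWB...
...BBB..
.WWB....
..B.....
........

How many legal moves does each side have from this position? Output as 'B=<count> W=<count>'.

Answer: B=8 W=10

Derivation:
-- B to move --
(1,2): flips 1 -> legal
(1,3): flips 2 -> legal
(1,4): flips 1 -> legal
(2,2): flips 1 -> legal
(2,4): no bracket -> illegal
(4,0): flips 1 -> legal
(4,1): no bracket -> illegal
(4,2): flips 1 -> legal
(5,0): flips 2 -> legal
(6,0): no bracket -> illegal
(6,1): flips 1 -> legal
(6,3): no bracket -> illegal
B mobility = 8
-- W to move --
(2,1): no bracket -> illegal
(2,2): no bracket -> illegal
(2,4): no bracket -> illegal
(2,5): flips 2 -> legal
(3,1): flips 1 -> legal
(3,5): flips 1 -> legal
(3,6): no bracket -> illegal
(4,1): flips 1 -> legal
(4,2): no bracket -> illegal
(4,6): no bracket -> illegal
(5,4): flips 1 -> legal
(5,5): flips 1 -> legal
(5,6): flips 2 -> legal
(6,1): no bracket -> illegal
(6,3): flips 2 -> legal
(6,4): no bracket -> illegal
(7,1): no bracket -> illegal
(7,2): flips 1 -> legal
(7,3): flips 1 -> legal
W mobility = 10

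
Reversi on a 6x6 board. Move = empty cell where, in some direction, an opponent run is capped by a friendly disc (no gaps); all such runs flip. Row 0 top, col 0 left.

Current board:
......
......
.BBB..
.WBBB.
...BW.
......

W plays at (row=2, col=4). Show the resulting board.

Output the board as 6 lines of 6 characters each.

Place W at (2,4); scan 8 dirs for brackets.
Dir NW: first cell '.' (not opp) -> no flip
Dir N: first cell '.' (not opp) -> no flip
Dir NE: first cell '.' (not opp) -> no flip
Dir W: opp run (2,3) (2,2) (2,1), next='.' -> no flip
Dir E: first cell '.' (not opp) -> no flip
Dir SW: opp run (3,3), next='.' -> no flip
Dir S: opp run (3,4) capped by W -> flip
Dir SE: first cell '.' (not opp) -> no flip
All flips: (3,4)

Answer: ......
......
.BBBW.
.WBBW.
...BW.
......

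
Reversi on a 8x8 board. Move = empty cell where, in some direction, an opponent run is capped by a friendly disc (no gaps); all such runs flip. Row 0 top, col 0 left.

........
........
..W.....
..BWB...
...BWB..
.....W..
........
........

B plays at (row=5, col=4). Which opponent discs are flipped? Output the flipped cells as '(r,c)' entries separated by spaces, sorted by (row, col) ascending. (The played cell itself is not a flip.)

Answer: (4,4)

Derivation:
Dir NW: first cell 'B' (not opp) -> no flip
Dir N: opp run (4,4) capped by B -> flip
Dir NE: first cell 'B' (not opp) -> no flip
Dir W: first cell '.' (not opp) -> no flip
Dir E: opp run (5,5), next='.' -> no flip
Dir SW: first cell '.' (not opp) -> no flip
Dir S: first cell '.' (not opp) -> no flip
Dir SE: first cell '.' (not opp) -> no flip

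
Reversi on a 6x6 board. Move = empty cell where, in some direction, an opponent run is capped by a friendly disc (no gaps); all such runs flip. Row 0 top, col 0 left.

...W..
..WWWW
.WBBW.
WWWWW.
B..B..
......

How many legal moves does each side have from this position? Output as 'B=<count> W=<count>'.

Answer: B=11 W=5

Derivation:
-- B to move --
(0,1): flips 1 -> legal
(0,2): flips 1 -> legal
(0,4): flips 1 -> legal
(0,5): flips 1 -> legal
(1,0): flips 2 -> legal
(1,1): no bracket -> illegal
(2,0): flips 2 -> legal
(2,5): flips 2 -> legal
(3,5): no bracket -> illegal
(4,1): flips 1 -> legal
(4,2): flips 1 -> legal
(4,4): flips 1 -> legal
(4,5): flips 1 -> legal
B mobility = 11
-- W to move --
(1,1): flips 1 -> legal
(4,1): no bracket -> illegal
(4,2): no bracket -> illegal
(4,4): no bracket -> illegal
(5,0): flips 1 -> legal
(5,1): no bracket -> illegal
(5,2): flips 1 -> legal
(5,3): flips 1 -> legal
(5,4): flips 1 -> legal
W mobility = 5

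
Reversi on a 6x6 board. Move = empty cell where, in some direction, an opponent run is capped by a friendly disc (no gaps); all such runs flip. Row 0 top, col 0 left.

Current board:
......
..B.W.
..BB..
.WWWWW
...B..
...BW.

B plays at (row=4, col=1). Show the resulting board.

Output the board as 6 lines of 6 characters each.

Answer: ......
..B.W.
..BB..
.WBWWW
.B.B..
...BW.

Derivation:
Place B at (4,1); scan 8 dirs for brackets.
Dir NW: first cell '.' (not opp) -> no flip
Dir N: opp run (3,1), next='.' -> no flip
Dir NE: opp run (3,2) capped by B -> flip
Dir W: first cell '.' (not opp) -> no flip
Dir E: first cell '.' (not opp) -> no flip
Dir SW: first cell '.' (not opp) -> no flip
Dir S: first cell '.' (not opp) -> no flip
Dir SE: first cell '.' (not opp) -> no flip
All flips: (3,2)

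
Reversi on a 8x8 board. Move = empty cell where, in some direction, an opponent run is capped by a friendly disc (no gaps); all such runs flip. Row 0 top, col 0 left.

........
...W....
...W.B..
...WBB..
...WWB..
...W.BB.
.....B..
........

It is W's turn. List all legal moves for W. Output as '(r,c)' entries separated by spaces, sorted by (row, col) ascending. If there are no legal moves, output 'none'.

Answer: (1,6) (2,4) (2,6) (3,6) (4,6) (6,6) (6,7)

Derivation:
(1,4): no bracket -> illegal
(1,5): no bracket -> illegal
(1,6): flips 2 -> legal
(2,4): flips 1 -> legal
(2,6): flips 1 -> legal
(3,6): flips 2 -> legal
(4,6): flips 1 -> legal
(4,7): no bracket -> illegal
(5,4): no bracket -> illegal
(5,7): no bracket -> illegal
(6,4): no bracket -> illegal
(6,6): flips 1 -> legal
(6,7): flips 3 -> legal
(7,4): no bracket -> illegal
(7,5): no bracket -> illegal
(7,6): no bracket -> illegal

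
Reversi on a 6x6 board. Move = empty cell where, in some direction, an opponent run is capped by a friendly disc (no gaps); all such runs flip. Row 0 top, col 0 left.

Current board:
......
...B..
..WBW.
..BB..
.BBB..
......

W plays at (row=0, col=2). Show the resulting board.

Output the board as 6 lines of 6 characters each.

Place W at (0,2); scan 8 dirs for brackets.
Dir NW: edge -> no flip
Dir N: edge -> no flip
Dir NE: edge -> no flip
Dir W: first cell '.' (not opp) -> no flip
Dir E: first cell '.' (not opp) -> no flip
Dir SW: first cell '.' (not opp) -> no flip
Dir S: first cell '.' (not opp) -> no flip
Dir SE: opp run (1,3) capped by W -> flip
All flips: (1,3)

Answer: ..W...
...W..
..WBW.
..BB..
.BBB..
......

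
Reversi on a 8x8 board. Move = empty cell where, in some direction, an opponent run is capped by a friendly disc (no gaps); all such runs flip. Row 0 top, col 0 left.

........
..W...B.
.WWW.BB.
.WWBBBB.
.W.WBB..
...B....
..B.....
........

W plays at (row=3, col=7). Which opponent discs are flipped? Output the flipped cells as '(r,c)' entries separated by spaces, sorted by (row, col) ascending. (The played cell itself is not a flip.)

Answer: (3,3) (3,4) (3,5) (3,6)

Derivation:
Dir NW: opp run (2,6), next='.' -> no flip
Dir N: first cell '.' (not opp) -> no flip
Dir NE: edge -> no flip
Dir W: opp run (3,6) (3,5) (3,4) (3,3) capped by W -> flip
Dir E: edge -> no flip
Dir SW: first cell '.' (not opp) -> no flip
Dir S: first cell '.' (not opp) -> no flip
Dir SE: edge -> no flip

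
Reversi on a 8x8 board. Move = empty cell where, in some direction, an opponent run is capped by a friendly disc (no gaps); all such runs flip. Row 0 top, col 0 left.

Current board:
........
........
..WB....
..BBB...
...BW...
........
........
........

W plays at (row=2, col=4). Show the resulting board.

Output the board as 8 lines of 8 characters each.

Place W at (2,4); scan 8 dirs for brackets.
Dir NW: first cell '.' (not opp) -> no flip
Dir N: first cell '.' (not opp) -> no flip
Dir NE: first cell '.' (not opp) -> no flip
Dir W: opp run (2,3) capped by W -> flip
Dir E: first cell '.' (not opp) -> no flip
Dir SW: opp run (3,3), next='.' -> no flip
Dir S: opp run (3,4) capped by W -> flip
Dir SE: first cell '.' (not opp) -> no flip
All flips: (2,3) (3,4)

Answer: ........
........
..WWW...
..BBW...
...BW...
........
........
........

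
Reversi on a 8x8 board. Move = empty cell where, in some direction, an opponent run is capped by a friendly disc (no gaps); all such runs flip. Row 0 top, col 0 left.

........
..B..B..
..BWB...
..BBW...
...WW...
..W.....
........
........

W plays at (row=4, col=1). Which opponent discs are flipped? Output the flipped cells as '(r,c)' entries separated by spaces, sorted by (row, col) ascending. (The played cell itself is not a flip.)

Dir NW: first cell '.' (not opp) -> no flip
Dir N: first cell '.' (not opp) -> no flip
Dir NE: opp run (3,2) capped by W -> flip
Dir W: first cell '.' (not opp) -> no flip
Dir E: first cell '.' (not opp) -> no flip
Dir SW: first cell '.' (not opp) -> no flip
Dir S: first cell '.' (not opp) -> no flip
Dir SE: first cell 'W' (not opp) -> no flip

Answer: (3,2)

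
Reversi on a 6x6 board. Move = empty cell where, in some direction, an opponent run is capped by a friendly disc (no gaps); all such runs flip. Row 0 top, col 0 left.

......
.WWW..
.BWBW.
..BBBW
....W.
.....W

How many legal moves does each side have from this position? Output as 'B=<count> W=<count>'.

Answer: B=8 W=6

Derivation:
-- B to move --
(0,0): flips 2 -> legal
(0,1): flips 2 -> legal
(0,2): flips 2 -> legal
(0,3): flips 2 -> legal
(0,4): no bracket -> illegal
(1,0): no bracket -> illegal
(1,4): flips 1 -> legal
(1,5): flips 1 -> legal
(2,0): no bracket -> illegal
(2,5): flips 1 -> legal
(3,1): no bracket -> illegal
(4,3): no bracket -> illegal
(4,5): no bracket -> illegal
(5,3): no bracket -> illegal
(5,4): flips 1 -> legal
B mobility = 8
-- W to move --
(1,0): no bracket -> illegal
(1,4): no bracket -> illegal
(2,0): flips 1 -> legal
(2,5): no bracket -> illegal
(3,0): flips 1 -> legal
(3,1): flips 4 -> legal
(4,1): no bracket -> illegal
(4,2): flips 2 -> legal
(4,3): flips 2 -> legal
(4,5): flips 2 -> legal
W mobility = 6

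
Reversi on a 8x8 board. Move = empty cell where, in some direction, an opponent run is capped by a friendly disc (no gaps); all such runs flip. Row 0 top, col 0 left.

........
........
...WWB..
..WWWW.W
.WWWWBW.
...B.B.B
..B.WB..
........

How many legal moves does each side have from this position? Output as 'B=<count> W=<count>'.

-- B to move --
(1,2): flips 2 -> legal
(1,3): flips 6 -> legal
(1,4): no bracket -> illegal
(1,5): no bracket -> illegal
(2,1): no bracket -> illegal
(2,2): flips 4 -> legal
(2,6): flips 2 -> legal
(2,7): no bracket -> illegal
(3,0): no bracket -> illegal
(3,1): flips 1 -> legal
(3,6): no bracket -> illegal
(4,0): flips 4 -> legal
(4,7): flips 1 -> legal
(5,0): no bracket -> illegal
(5,1): no bracket -> illegal
(5,2): flips 2 -> legal
(5,4): no bracket -> illegal
(5,6): no bracket -> illegal
(6,3): flips 1 -> legal
(7,3): flips 1 -> legal
(7,4): no bracket -> illegal
(7,5): flips 1 -> legal
B mobility = 11
-- W to move --
(1,4): no bracket -> illegal
(1,5): flips 1 -> legal
(1,6): flips 1 -> legal
(2,6): flips 1 -> legal
(3,6): no bracket -> illegal
(4,7): no bracket -> illegal
(5,1): no bracket -> illegal
(5,2): no bracket -> illegal
(5,4): no bracket -> illegal
(5,6): flips 1 -> legal
(6,1): no bracket -> illegal
(6,3): flips 1 -> legal
(6,6): flips 2 -> legal
(6,7): no bracket -> illegal
(7,1): flips 2 -> legal
(7,2): no bracket -> illegal
(7,3): no bracket -> illegal
(7,4): no bracket -> illegal
(7,5): flips 3 -> legal
(7,6): no bracket -> illegal
W mobility = 8

Answer: B=11 W=8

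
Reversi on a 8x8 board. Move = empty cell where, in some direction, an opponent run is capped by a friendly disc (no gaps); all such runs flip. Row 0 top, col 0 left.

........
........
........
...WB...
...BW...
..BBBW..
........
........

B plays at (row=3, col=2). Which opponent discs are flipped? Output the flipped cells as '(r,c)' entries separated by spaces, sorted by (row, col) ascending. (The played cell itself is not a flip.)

Answer: (3,3)

Derivation:
Dir NW: first cell '.' (not opp) -> no flip
Dir N: first cell '.' (not opp) -> no flip
Dir NE: first cell '.' (not opp) -> no flip
Dir W: first cell '.' (not opp) -> no flip
Dir E: opp run (3,3) capped by B -> flip
Dir SW: first cell '.' (not opp) -> no flip
Dir S: first cell '.' (not opp) -> no flip
Dir SE: first cell 'B' (not opp) -> no flip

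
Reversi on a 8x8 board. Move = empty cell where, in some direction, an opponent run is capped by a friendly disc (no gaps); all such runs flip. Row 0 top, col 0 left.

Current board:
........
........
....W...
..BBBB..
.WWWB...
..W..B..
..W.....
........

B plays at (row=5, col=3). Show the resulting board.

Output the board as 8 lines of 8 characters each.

Place B at (5,3); scan 8 dirs for brackets.
Dir NW: opp run (4,2), next='.' -> no flip
Dir N: opp run (4,3) capped by B -> flip
Dir NE: first cell 'B' (not opp) -> no flip
Dir W: opp run (5,2), next='.' -> no flip
Dir E: first cell '.' (not opp) -> no flip
Dir SW: opp run (6,2), next='.' -> no flip
Dir S: first cell '.' (not opp) -> no flip
Dir SE: first cell '.' (not opp) -> no flip
All flips: (4,3)

Answer: ........
........
....W...
..BBBB..
.WWBB...
..WB.B..
..W.....
........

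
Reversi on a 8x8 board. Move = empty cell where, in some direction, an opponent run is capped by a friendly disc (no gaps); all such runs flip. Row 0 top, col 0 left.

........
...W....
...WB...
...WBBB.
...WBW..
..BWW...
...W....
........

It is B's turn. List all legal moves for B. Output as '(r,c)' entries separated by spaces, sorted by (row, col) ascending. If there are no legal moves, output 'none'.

Answer: (0,2) (1,2) (2,2) (3,2) (4,2) (4,6) (5,5) (5,6) (6,2) (6,4) (7,2) (7,4)

Derivation:
(0,2): flips 1 -> legal
(0,3): no bracket -> illegal
(0,4): no bracket -> illegal
(1,2): flips 1 -> legal
(1,4): no bracket -> illegal
(2,2): flips 2 -> legal
(3,2): flips 1 -> legal
(4,2): flips 2 -> legal
(4,6): flips 1 -> legal
(5,5): flips 3 -> legal
(5,6): flips 1 -> legal
(6,2): flips 1 -> legal
(6,4): flips 1 -> legal
(6,5): no bracket -> illegal
(7,2): flips 3 -> legal
(7,3): no bracket -> illegal
(7,4): flips 1 -> legal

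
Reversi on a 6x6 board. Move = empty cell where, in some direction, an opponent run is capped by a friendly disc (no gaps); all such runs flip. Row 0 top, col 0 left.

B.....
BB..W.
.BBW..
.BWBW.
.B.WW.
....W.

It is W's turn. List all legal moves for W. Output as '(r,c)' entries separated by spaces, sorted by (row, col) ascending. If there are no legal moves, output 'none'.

(0,1): no bracket -> illegal
(0,2): no bracket -> illegal
(1,2): flips 1 -> legal
(1,3): no bracket -> illegal
(2,0): flips 2 -> legal
(2,4): no bracket -> illegal
(3,0): flips 1 -> legal
(4,0): no bracket -> illegal
(4,2): no bracket -> illegal
(5,0): flips 1 -> legal
(5,1): no bracket -> illegal
(5,2): no bracket -> illegal

Answer: (1,2) (2,0) (3,0) (5,0)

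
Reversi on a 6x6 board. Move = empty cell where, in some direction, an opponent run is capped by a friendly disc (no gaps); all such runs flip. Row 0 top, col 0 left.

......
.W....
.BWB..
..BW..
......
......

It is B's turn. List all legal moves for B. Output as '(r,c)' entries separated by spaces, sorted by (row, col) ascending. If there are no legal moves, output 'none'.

Answer: (0,1) (1,2) (3,4) (4,3)

Derivation:
(0,0): no bracket -> illegal
(0,1): flips 1 -> legal
(0,2): no bracket -> illegal
(1,0): no bracket -> illegal
(1,2): flips 1 -> legal
(1,3): no bracket -> illegal
(2,0): no bracket -> illegal
(2,4): no bracket -> illegal
(3,1): no bracket -> illegal
(3,4): flips 1 -> legal
(4,2): no bracket -> illegal
(4,3): flips 1 -> legal
(4,4): no bracket -> illegal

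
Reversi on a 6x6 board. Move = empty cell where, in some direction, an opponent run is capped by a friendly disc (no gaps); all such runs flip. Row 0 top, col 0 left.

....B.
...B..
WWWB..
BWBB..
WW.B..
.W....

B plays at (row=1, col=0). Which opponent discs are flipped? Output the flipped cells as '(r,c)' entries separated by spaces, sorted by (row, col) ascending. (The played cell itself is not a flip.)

Dir NW: edge -> no flip
Dir N: first cell '.' (not opp) -> no flip
Dir NE: first cell '.' (not opp) -> no flip
Dir W: edge -> no flip
Dir E: first cell '.' (not opp) -> no flip
Dir SW: edge -> no flip
Dir S: opp run (2,0) capped by B -> flip
Dir SE: opp run (2,1) capped by B -> flip

Answer: (2,0) (2,1)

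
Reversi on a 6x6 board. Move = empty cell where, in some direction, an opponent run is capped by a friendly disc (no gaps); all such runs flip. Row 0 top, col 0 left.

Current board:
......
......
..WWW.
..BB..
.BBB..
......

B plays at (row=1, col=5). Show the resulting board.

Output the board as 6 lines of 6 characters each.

Place B at (1,5); scan 8 dirs for brackets.
Dir NW: first cell '.' (not opp) -> no flip
Dir N: first cell '.' (not opp) -> no flip
Dir NE: edge -> no flip
Dir W: first cell '.' (not opp) -> no flip
Dir E: edge -> no flip
Dir SW: opp run (2,4) capped by B -> flip
Dir S: first cell '.' (not opp) -> no flip
Dir SE: edge -> no flip
All flips: (2,4)

Answer: ......
.....B
..WWB.
..BB..
.BBB..
......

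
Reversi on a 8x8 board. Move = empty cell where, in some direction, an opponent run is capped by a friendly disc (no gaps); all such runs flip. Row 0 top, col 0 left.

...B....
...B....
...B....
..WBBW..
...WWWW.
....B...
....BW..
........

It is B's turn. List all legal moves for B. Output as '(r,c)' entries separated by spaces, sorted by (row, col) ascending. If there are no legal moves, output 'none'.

(2,1): flips 2 -> legal
(2,2): no bracket -> illegal
(2,4): no bracket -> illegal
(2,5): no bracket -> illegal
(2,6): no bracket -> illegal
(3,1): flips 1 -> legal
(3,6): flips 2 -> legal
(3,7): no bracket -> illegal
(4,1): flips 1 -> legal
(4,2): no bracket -> illegal
(4,7): no bracket -> illegal
(5,2): flips 1 -> legal
(5,3): flips 1 -> legal
(5,5): flips 1 -> legal
(5,6): flips 1 -> legal
(5,7): no bracket -> illegal
(6,6): flips 1 -> legal
(7,4): no bracket -> illegal
(7,5): no bracket -> illegal
(7,6): flips 1 -> legal

Answer: (2,1) (3,1) (3,6) (4,1) (5,2) (5,3) (5,5) (5,6) (6,6) (7,6)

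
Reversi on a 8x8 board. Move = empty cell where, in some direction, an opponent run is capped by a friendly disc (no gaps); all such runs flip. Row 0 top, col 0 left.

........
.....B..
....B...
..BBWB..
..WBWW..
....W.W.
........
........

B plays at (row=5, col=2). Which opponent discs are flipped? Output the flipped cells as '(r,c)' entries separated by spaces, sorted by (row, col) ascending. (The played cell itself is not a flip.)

Answer: (4,2)

Derivation:
Dir NW: first cell '.' (not opp) -> no flip
Dir N: opp run (4,2) capped by B -> flip
Dir NE: first cell 'B' (not opp) -> no flip
Dir W: first cell '.' (not opp) -> no flip
Dir E: first cell '.' (not opp) -> no flip
Dir SW: first cell '.' (not opp) -> no flip
Dir S: first cell '.' (not opp) -> no flip
Dir SE: first cell '.' (not opp) -> no flip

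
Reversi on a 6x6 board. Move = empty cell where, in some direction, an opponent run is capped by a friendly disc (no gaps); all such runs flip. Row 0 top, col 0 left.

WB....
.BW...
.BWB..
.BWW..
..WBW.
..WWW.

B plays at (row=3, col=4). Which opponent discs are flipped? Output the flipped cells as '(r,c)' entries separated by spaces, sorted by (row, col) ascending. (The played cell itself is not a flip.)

Answer: (3,2) (3,3)

Derivation:
Dir NW: first cell 'B' (not opp) -> no flip
Dir N: first cell '.' (not opp) -> no flip
Dir NE: first cell '.' (not opp) -> no flip
Dir W: opp run (3,3) (3,2) capped by B -> flip
Dir E: first cell '.' (not opp) -> no flip
Dir SW: first cell 'B' (not opp) -> no flip
Dir S: opp run (4,4) (5,4), next=edge -> no flip
Dir SE: first cell '.' (not opp) -> no flip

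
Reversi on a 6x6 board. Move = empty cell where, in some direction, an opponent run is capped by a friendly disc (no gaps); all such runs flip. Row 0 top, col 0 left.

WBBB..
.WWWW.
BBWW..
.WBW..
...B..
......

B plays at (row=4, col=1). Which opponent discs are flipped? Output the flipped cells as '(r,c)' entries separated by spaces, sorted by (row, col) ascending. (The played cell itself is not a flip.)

Dir NW: first cell '.' (not opp) -> no flip
Dir N: opp run (3,1) capped by B -> flip
Dir NE: first cell 'B' (not opp) -> no flip
Dir W: first cell '.' (not opp) -> no flip
Dir E: first cell '.' (not opp) -> no flip
Dir SW: first cell '.' (not opp) -> no flip
Dir S: first cell '.' (not opp) -> no flip
Dir SE: first cell '.' (not opp) -> no flip

Answer: (3,1)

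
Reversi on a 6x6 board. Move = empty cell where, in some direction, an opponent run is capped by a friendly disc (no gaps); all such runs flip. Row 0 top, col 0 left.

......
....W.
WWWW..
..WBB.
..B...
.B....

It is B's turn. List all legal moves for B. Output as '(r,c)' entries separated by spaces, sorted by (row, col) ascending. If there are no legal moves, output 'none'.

(0,3): no bracket -> illegal
(0,4): no bracket -> illegal
(0,5): no bracket -> illegal
(1,0): no bracket -> illegal
(1,1): flips 1 -> legal
(1,2): flips 3 -> legal
(1,3): flips 1 -> legal
(1,5): no bracket -> illegal
(2,4): no bracket -> illegal
(2,5): no bracket -> illegal
(3,0): no bracket -> illegal
(3,1): flips 1 -> legal
(4,1): no bracket -> illegal
(4,3): no bracket -> illegal

Answer: (1,1) (1,2) (1,3) (3,1)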